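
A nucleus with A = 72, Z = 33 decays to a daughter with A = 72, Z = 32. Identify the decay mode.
ΔA = 0, ΔZ = -1 ⇒ beta-plus decay (β⁺) or electron capture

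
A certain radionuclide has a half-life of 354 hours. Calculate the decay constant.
λ = ln(2)/t½ = 0.001958 hour⁻¹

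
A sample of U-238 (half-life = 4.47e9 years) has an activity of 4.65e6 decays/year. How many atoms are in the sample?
N = A/λ = 2.999e16 atoms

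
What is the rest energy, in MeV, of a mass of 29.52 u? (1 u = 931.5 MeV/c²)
E = mc² = 27500 MeV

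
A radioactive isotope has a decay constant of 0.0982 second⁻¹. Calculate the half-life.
t½ = ln(2)/λ = 7.059 seconds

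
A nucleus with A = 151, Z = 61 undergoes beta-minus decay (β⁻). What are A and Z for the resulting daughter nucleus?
Daughter: A = 151, Z = 62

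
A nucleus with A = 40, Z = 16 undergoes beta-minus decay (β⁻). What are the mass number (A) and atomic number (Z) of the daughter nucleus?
Daughter: A = 40, Z = 17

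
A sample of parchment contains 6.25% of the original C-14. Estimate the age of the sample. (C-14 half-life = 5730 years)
Age = t½ × log₂(1/ratio) = 22920 years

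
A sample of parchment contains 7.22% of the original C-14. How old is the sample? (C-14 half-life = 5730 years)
Age = t½ × log₂(1/ratio) = 21730 years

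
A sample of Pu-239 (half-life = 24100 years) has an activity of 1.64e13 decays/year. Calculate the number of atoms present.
N = A/λ = 5.702e17 atoms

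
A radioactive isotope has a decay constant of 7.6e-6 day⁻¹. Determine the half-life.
t½ = ln(2)/λ = 91200 days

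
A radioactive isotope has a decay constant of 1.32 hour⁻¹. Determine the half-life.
t½ = ln(2)/λ = 0.5251 hours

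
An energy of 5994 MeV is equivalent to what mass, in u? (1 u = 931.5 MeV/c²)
m = E/c² = 6.435 u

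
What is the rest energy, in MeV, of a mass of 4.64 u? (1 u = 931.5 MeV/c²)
E = mc² = 4322 MeV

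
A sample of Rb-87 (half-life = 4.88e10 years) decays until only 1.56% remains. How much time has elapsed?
t = t½ × log₂(N₀/N) = 2.929e11 years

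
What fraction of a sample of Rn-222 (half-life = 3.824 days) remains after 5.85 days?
N/N₀ = (1/2)^(t/t½) = 0.3463 = 34.6%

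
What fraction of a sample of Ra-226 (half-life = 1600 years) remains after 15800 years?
N/N₀ = (1/2)^(t/t½) = 0.001065 = 0.106%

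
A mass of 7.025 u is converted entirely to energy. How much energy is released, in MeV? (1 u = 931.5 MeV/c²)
E = mc² = 6544 MeV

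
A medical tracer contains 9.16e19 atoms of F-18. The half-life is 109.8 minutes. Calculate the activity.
A = λN = 5.783e17 decays/minute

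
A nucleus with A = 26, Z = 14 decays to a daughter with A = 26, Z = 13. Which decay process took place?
ΔA = 0, ΔZ = -1 ⇒ beta-plus decay (β⁺) or electron capture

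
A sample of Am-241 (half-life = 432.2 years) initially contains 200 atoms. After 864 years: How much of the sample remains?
N = N₀(1/2)^(t/t½) = 50.03 atoms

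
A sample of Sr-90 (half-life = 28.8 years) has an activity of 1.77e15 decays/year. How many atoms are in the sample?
N = A/λ = 7.354e16 atoms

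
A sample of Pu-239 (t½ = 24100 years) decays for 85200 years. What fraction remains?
N/N₀ = (1/2)^(t/t½) = 0.08625 = 8.63%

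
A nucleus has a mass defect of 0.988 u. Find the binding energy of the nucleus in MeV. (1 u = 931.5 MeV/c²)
B.E. = Δm × 931.5 = 920.3 MeV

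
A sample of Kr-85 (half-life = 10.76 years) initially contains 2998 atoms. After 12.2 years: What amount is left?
N = N₀(1/2)^(t/t½) = 1366 atoms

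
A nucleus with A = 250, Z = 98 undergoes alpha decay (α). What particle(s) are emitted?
α particle = ⁴₂He (2 protons + 2 neutrons)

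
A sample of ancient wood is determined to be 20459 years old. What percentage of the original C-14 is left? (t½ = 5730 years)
N/N₀ = (1/2)^(t/t½) = 0.08417 = 8.42%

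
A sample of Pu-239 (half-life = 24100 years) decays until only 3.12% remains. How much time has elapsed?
t = t½ × log₂(N₀/N) = 1.206e5 years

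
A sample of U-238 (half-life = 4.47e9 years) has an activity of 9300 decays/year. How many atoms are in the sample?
N = A/λ = 5.997e13 atoms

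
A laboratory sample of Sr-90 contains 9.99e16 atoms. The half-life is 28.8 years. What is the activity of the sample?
A = λN = 2.404e15 decays/year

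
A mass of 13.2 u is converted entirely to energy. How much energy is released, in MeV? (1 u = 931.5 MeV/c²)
E = mc² = 12300 MeV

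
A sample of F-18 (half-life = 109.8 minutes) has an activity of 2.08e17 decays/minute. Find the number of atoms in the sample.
N = A/λ = 3.295e19 atoms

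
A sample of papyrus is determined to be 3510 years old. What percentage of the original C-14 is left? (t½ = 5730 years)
N/N₀ = (1/2)^(t/t½) = 0.654 = 65.4%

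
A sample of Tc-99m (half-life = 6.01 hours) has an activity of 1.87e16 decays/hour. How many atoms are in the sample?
N = A/λ = 1.621e17 atoms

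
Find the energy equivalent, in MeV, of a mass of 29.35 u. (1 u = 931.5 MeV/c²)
E = mc² = 27340 MeV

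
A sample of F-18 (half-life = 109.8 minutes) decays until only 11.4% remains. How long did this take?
t = t½ × log₂(N₀/N) = 344 minutes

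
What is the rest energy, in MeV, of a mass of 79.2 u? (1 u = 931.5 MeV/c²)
E = mc² = 73770 MeV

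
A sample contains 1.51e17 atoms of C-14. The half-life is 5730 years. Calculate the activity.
A = λN = 1.827e13 decays/year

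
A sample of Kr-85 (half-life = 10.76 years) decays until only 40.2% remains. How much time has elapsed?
t = t½ × log₂(N₀/N) = 14.15 years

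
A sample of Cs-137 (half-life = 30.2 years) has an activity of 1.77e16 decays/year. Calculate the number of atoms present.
N = A/λ = 7.712e17 atoms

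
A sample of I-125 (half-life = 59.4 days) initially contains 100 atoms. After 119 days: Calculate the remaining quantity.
N = N₀(1/2)^(t/t½) = 24.94 atoms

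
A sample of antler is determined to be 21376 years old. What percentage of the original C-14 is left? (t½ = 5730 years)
N/N₀ = (1/2)^(t/t½) = 0.07533 = 7.53%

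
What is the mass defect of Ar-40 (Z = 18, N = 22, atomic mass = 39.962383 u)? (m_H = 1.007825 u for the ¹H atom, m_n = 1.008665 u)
Δm = Z·m_H + N·m_n − M = 0.3691 u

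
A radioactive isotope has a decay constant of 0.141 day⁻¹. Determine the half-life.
t½ = ln(2)/λ = 4.916 days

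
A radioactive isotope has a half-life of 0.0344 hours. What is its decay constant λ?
λ = ln(2)/t½ = 20.15 hour⁻¹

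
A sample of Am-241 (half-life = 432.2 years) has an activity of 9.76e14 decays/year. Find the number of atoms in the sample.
N = A/λ = 6.086e17 atoms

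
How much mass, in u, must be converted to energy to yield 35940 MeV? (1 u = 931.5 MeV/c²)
m = E/c² = 38.58 u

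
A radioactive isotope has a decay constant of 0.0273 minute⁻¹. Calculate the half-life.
t½ = ln(2)/λ = 25.39 minutes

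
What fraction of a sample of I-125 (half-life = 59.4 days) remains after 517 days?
N/N₀ = (1/2)^(t/t½) = 0.002398 = 0.24%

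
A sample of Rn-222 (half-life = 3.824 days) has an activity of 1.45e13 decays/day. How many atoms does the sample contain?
N = A/λ = 7.999e13 atoms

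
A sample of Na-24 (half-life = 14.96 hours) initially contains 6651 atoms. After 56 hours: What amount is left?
N = N₀(1/2)^(t/t½) = 496.6 atoms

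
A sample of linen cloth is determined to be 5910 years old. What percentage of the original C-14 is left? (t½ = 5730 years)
N/N₀ = (1/2)^(t/t½) = 0.4892 = 48.9%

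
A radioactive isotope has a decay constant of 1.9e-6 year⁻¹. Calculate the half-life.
t½ = ln(2)/λ = 3.648e5 years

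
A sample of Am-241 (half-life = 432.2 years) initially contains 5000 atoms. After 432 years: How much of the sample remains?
N = N₀(1/2)^(t/t½) = 2501 atoms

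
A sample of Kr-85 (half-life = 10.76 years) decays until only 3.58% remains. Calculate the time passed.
t = t½ × log₂(N₀/N) = 51.69 years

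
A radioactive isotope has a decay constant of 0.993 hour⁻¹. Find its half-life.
t½ = ln(2)/λ = 0.698 hours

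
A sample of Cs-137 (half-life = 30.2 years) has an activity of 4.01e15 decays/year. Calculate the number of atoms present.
N = A/λ = 1.747e17 atoms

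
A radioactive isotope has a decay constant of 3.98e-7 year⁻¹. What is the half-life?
t½ = ln(2)/λ = 1.742e6 years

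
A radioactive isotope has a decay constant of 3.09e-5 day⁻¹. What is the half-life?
t½ = ln(2)/λ = 22430 days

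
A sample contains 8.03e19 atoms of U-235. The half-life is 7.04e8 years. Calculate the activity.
A = λN = 7.906e10 decays/year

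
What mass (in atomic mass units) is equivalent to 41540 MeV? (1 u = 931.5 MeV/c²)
m = E/c² = 44.59 u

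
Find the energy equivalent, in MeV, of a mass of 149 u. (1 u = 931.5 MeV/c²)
E = mc² = 1.388e5 MeV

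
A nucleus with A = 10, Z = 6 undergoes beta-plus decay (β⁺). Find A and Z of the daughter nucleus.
Daughter: A = 10, Z = 5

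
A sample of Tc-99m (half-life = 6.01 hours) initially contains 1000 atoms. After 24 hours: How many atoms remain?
N = N₀(1/2)^(t/t½) = 62.79 atoms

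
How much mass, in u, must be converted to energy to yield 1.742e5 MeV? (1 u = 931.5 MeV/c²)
m = E/c² = 187 u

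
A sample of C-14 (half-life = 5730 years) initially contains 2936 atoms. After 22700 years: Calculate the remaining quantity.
N = N₀(1/2)^(t/t½) = 188.4 atoms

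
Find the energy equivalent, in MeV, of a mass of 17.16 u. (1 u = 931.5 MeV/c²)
E = mc² = 15980 MeV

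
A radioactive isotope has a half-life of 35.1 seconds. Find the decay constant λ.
λ = ln(2)/t½ = 0.01975 second⁻¹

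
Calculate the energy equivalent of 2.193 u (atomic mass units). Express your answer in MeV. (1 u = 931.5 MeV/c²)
E = mc² = 2043 MeV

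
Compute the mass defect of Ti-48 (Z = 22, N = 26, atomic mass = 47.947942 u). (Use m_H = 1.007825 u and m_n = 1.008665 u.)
Δm = Z·m_H + N·m_n − M = 0.4495 u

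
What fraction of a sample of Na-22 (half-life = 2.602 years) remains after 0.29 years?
N/N₀ = (1/2)^(t/t½) = 0.9257 = 92.6%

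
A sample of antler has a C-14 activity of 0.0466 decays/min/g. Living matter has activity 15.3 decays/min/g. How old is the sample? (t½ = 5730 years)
Age = t½ × log₂(A₀/A) = 47900 years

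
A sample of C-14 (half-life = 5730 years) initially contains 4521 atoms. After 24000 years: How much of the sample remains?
N = N₀(1/2)^(t/t½) = 248 atoms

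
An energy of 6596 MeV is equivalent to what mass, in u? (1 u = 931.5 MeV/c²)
m = E/c² = 7.081 u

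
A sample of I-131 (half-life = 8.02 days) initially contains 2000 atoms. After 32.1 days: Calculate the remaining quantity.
N = N₀(1/2)^(t/t½) = 124.8 atoms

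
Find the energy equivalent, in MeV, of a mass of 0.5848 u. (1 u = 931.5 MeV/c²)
E = mc² = 544.7 MeV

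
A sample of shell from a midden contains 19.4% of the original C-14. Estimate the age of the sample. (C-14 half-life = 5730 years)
Age = t½ × log₂(1/ratio) = 13560 years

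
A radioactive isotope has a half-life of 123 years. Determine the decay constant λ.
λ = ln(2)/t½ = 0.005635 year⁻¹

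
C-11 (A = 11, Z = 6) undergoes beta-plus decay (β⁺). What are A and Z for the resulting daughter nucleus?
Daughter: A = 11, Z = 5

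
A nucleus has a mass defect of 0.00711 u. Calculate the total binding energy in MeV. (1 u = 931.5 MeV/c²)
B.E. = Δm × 931.5 = 6.623 MeV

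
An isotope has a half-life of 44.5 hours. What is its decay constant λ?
λ = ln(2)/t½ = 0.01558 hour⁻¹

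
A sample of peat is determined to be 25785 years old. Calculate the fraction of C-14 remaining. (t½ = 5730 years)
N/N₀ = (1/2)^(t/t½) = 0.04419 = 4.42%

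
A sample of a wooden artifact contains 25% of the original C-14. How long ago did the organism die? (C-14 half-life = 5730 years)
Age = t½ × log₂(1/ratio) = 11460 years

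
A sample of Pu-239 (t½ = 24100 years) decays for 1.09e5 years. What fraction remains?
N/N₀ = (1/2)^(t/t½) = 0.0435 = 4.35%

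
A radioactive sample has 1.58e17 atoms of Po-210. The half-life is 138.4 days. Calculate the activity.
A = λN = 7.913e14 decays/day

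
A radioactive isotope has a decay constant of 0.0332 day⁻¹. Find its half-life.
t½ = ln(2)/λ = 20.88 days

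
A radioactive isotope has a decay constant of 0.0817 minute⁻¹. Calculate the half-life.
t½ = ln(2)/λ = 8.484 minutes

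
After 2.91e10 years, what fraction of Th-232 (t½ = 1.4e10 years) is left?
N/N₀ = (1/2)^(t/t½) = 0.2367 = 23.7%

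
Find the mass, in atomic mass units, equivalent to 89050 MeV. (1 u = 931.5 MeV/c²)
m = E/c² = 95.6 u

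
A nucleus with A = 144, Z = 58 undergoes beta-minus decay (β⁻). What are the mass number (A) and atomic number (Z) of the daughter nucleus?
Daughter: A = 144, Z = 59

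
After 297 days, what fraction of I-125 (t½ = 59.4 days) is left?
N/N₀ = (1/2)^(t/t½) = 0.03125 = 3.12%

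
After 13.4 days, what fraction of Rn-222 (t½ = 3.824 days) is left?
N/N₀ = (1/2)^(t/t½) = 0.08813 = 8.81%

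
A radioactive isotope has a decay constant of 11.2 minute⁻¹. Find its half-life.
t½ = ln(2)/λ = 0.06189 minutes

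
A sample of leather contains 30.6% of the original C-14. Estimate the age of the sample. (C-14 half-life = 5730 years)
Age = t½ × log₂(1/ratio) = 9789 years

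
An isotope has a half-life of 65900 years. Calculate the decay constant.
λ = ln(2)/t½ = 1.052e-5 year⁻¹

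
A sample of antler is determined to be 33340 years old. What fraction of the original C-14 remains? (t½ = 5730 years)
N/N₀ = (1/2)^(t/t½) = 0.01772 = 1.77%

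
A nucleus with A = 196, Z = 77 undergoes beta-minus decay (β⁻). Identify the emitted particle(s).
β⁻: electron (e⁻) + antineutrino (ν̄ₑ)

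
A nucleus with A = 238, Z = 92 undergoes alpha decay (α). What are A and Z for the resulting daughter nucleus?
Daughter: A = 234, Z = 90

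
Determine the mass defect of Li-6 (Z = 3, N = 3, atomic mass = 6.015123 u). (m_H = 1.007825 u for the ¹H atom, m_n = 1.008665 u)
Δm = Z·m_H + N·m_n − M = 0.03435 u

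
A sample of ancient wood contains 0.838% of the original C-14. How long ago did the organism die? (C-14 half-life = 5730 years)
Age = t½ × log₂(1/ratio) = 39530 years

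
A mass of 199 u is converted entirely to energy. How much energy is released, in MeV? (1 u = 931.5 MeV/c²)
E = mc² = 1.854e5 MeV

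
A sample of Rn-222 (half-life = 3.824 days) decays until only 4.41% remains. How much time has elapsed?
t = t½ × log₂(N₀/N) = 17.22 days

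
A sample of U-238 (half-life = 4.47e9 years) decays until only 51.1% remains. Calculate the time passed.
t = t½ × log₂(N₀/N) = 4.33e9 years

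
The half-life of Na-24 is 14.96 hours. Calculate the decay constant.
λ = ln(2)/t½ = 0.04633 hour⁻¹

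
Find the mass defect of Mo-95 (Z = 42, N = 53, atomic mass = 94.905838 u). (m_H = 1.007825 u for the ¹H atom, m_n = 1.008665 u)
Δm = Z·m_H + N·m_n − M = 0.8821 u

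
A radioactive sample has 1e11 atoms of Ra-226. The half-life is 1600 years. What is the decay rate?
A = λN = 4.332e7 decays/year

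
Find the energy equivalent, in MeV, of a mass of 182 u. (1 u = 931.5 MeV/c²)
E = mc² = 1.695e5 MeV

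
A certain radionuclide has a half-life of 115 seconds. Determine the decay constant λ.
λ = ln(2)/t½ = 0.006027 second⁻¹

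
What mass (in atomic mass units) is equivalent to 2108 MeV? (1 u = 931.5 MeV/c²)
m = E/c² = 2.263 u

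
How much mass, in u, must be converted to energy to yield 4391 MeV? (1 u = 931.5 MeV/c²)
m = E/c² = 4.714 u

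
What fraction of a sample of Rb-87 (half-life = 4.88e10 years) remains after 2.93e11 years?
N/N₀ = (1/2)^(t/t½) = 0.01558 = 1.56%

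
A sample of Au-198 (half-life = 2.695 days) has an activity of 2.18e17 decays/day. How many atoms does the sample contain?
N = A/λ = 8.476e17 atoms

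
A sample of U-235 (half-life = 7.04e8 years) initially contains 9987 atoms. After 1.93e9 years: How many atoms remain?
N = N₀(1/2)^(t/t½) = 1493 atoms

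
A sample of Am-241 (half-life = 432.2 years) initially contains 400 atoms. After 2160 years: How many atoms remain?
N = N₀(1/2)^(t/t½) = 12.52 atoms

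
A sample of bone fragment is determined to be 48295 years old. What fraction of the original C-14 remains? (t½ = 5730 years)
N/N₀ = (1/2)^(t/t½) = 0.002903 = 0.29%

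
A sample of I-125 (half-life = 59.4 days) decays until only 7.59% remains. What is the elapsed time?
t = t½ × log₂(N₀/N) = 221 days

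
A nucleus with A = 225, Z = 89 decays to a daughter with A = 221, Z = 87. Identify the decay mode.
ΔA = -4, ΔZ = -2 ⇒ alpha decay (α)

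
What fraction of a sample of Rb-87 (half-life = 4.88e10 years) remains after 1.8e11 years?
N/N₀ = (1/2)^(t/t½) = 0.07756 = 7.76%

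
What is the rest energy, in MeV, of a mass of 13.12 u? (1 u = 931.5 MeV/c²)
E = mc² = 12220 MeV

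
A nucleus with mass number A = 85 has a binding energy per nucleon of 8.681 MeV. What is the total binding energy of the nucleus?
B.E. = 8.681 × 85 = 737.9 MeV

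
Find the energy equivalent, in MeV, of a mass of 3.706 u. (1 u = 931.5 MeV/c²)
E = mc² = 3452 MeV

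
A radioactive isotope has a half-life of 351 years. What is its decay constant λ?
λ = ln(2)/t½ = 0.001975 year⁻¹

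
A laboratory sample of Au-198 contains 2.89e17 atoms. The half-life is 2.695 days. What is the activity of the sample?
A = λN = 7.433e16 decays/day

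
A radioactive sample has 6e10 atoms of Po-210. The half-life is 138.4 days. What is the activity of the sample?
A = λN = 3.005e8 decays/day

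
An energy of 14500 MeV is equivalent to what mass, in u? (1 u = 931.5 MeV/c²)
m = E/c² = 15.57 u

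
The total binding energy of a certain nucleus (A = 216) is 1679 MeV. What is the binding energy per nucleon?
B.E./A = 1679/216 = 7.773 MeV/nucleon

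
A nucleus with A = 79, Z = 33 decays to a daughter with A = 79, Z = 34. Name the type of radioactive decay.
ΔA = 0, ΔZ = +1 ⇒ beta-minus decay (β⁻)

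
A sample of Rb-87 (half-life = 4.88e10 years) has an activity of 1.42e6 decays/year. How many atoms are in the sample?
N = A/λ = 9.997e16 atoms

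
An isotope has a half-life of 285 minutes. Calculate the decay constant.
λ = ln(2)/t½ = 0.002432 minute⁻¹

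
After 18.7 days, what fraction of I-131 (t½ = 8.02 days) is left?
N/N₀ = (1/2)^(t/t½) = 0.1987 = 19.9%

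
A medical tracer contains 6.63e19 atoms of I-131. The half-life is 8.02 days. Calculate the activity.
A = λN = 5.73e18 decays/day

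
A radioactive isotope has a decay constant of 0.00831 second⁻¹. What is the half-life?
t½ = ln(2)/λ = 83.41 seconds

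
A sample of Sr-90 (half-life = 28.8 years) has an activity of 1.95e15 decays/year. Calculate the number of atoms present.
N = A/λ = 8.102e16 atoms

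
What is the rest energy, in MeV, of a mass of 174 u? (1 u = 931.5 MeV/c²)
E = mc² = 1.621e5 MeV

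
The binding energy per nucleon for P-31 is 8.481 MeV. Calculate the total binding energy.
B.E. = 8.481 × 31 = 262.9 MeV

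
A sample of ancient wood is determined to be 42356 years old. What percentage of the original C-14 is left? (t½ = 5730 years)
N/N₀ = (1/2)^(t/t½) = 0.005954 = 0.595%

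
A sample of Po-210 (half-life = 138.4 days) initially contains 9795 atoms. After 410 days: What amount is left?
N = N₀(1/2)^(t/t½) = 1257 atoms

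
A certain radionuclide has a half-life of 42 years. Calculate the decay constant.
λ = ln(2)/t½ = 0.0165 year⁻¹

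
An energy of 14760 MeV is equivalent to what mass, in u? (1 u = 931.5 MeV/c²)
m = E/c² = 15.85 u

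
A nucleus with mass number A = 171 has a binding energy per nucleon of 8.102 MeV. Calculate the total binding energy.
B.E. = 8.102 × 171 = 1385 MeV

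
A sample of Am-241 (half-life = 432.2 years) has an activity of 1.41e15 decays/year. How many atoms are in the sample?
N = A/λ = 8.792e17 atoms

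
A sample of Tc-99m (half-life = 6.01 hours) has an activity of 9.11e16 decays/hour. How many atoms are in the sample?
N = A/λ = 7.899e17 atoms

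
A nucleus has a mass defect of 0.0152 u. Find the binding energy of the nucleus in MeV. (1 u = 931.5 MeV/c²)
B.E. = Δm × 931.5 = 14.16 MeV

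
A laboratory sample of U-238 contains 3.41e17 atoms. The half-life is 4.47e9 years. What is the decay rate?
A = λN = 5.288e7 decays/year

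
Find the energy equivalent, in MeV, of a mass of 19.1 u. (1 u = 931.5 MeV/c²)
E = mc² = 17790 MeV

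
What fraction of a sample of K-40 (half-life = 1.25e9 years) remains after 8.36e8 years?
N/N₀ = (1/2)^(t/t½) = 0.629 = 62.9%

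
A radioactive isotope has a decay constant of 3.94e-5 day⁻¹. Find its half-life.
t½ = ln(2)/λ = 17590 days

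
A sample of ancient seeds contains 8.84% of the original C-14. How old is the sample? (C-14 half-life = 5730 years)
Age = t½ × log₂(1/ratio) = 20050 years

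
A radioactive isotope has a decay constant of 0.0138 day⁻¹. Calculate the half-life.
t½ = ln(2)/λ = 50.23 days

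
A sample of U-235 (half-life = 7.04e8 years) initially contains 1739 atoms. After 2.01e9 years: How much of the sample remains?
N = N₀(1/2)^(t/t½) = 240.3 atoms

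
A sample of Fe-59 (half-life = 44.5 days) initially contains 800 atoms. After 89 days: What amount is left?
N = N₀(1/2)^(t/t½) = 200 atoms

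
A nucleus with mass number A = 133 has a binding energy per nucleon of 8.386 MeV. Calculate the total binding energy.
B.E. = 8.386 × 133 = 1115 MeV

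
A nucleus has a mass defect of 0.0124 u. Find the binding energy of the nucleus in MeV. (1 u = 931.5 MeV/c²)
B.E. = Δm × 931.5 = 11.55 MeV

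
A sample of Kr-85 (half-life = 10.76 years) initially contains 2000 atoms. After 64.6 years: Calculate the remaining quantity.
N = N₀(1/2)^(t/t½) = 31.17 atoms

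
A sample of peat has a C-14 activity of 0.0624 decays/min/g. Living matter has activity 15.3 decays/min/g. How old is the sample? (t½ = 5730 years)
Age = t½ × log₂(A₀/A) = 45480 years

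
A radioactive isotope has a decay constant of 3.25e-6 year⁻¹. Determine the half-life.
t½ = ln(2)/λ = 2.133e5 years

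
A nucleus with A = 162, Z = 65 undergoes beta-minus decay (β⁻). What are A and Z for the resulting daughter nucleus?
Daughter: A = 162, Z = 66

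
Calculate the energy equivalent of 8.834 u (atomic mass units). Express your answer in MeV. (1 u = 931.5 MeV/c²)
E = mc² = 8229 MeV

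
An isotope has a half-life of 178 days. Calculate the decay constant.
λ = ln(2)/t½ = 0.003894 day⁻¹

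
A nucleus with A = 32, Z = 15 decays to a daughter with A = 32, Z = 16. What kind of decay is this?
ΔA = 0, ΔZ = +1 ⇒ beta-minus decay (β⁻)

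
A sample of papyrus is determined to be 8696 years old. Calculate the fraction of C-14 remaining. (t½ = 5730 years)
N/N₀ = (1/2)^(t/t½) = 0.3493 = 34.9%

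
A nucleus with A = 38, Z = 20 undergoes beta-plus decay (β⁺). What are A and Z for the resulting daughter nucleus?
Daughter: A = 38, Z = 19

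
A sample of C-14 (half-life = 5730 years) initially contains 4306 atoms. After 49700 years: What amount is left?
N = N₀(1/2)^(t/t½) = 10.54 atoms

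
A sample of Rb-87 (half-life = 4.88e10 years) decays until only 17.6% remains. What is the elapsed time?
t = t½ × log₂(N₀/N) = 1.223e11 years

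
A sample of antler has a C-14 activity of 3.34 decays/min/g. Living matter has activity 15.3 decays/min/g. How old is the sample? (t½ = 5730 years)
Age = t½ × log₂(A₀/A) = 12580 years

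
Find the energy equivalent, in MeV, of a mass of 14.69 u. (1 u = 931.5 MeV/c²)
E = mc² = 13680 MeV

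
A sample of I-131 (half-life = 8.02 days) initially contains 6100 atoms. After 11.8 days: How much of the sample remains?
N = N₀(1/2)^(t/t½) = 2200 atoms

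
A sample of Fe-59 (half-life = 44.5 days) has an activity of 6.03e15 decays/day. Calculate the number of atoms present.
N = A/λ = 3.871e17 atoms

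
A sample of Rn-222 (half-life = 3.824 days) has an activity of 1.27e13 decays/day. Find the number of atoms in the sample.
N = A/λ = 7.006e13 atoms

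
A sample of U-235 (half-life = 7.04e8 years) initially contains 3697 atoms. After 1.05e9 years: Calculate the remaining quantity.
N = N₀(1/2)^(t/t½) = 1315 atoms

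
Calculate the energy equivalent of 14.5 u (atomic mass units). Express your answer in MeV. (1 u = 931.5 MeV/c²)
E = mc² = 13510 MeV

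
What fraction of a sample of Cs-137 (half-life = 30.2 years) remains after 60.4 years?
N/N₀ = (1/2)^(t/t½) = 0.25 = 25%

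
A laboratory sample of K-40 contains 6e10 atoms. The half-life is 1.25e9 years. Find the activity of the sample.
A = λN = 33.27 decays/year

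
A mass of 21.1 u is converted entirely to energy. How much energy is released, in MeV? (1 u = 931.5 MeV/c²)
E = mc² = 19650 MeV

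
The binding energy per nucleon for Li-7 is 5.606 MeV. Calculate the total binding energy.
B.E. = 5.606 × 7 = 39.24 MeV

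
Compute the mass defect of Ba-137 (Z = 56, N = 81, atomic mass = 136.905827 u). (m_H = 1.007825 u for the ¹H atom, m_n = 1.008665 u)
Δm = Z·m_H + N·m_n − M = 1.234 u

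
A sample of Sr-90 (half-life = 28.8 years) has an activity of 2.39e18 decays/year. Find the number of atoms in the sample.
N = A/λ = 9.93e19 atoms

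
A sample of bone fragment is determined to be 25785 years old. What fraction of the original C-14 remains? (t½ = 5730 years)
N/N₀ = (1/2)^(t/t½) = 0.04419 = 4.42%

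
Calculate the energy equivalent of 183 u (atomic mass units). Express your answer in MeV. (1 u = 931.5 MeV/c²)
E = mc² = 1.705e5 MeV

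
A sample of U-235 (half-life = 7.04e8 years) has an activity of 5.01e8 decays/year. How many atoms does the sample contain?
N = A/λ = 5.088e17 atoms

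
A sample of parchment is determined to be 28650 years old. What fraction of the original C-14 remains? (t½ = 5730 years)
N/N₀ = (1/2)^(t/t½) = 0.03125 = 3.12%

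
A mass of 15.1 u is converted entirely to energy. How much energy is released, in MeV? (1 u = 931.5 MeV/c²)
E = mc² = 14070 MeV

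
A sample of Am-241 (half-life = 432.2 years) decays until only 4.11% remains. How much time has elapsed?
t = t½ × log₂(N₀/N) = 1990 years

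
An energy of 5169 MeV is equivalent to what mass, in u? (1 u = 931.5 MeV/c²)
m = E/c² = 5.549 u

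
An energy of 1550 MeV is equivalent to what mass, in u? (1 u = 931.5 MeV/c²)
m = E/c² = 1.664 u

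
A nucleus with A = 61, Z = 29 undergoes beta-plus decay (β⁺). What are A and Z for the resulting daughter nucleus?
Daughter: A = 61, Z = 28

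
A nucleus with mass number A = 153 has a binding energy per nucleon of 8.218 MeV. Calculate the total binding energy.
B.E. = 8.218 × 153 = 1257 MeV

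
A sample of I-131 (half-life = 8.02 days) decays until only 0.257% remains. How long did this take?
t = t½ × log₂(N₀/N) = 69 days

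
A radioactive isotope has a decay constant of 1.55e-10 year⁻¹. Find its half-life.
t½ = ln(2)/λ = 4.472e9 years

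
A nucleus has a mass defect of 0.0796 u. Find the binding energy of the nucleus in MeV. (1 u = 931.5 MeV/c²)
B.E. = Δm × 931.5 = 74.15 MeV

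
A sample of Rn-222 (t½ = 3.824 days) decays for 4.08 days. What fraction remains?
N/N₀ = (1/2)^(t/t½) = 0.4773 = 47.7%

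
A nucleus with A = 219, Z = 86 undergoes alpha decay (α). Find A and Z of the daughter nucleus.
Daughter: A = 215, Z = 84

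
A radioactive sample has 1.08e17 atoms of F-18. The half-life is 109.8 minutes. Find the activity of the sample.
A = λN = 6.818e14 decays/minute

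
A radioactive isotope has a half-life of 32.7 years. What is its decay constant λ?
λ = ln(2)/t½ = 0.0212 year⁻¹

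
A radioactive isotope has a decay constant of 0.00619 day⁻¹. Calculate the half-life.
t½ = ln(2)/λ = 112 days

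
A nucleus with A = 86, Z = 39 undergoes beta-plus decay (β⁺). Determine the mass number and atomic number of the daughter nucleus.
Daughter: A = 86, Z = 38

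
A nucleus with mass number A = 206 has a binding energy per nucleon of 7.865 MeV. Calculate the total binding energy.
B.E. = 7.865 × 206 = 1620 MeV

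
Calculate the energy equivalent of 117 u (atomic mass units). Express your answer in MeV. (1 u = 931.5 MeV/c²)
E = mc² = 1.09e5 MeV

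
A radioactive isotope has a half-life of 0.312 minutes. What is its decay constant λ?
λ = ln(2)/t½ = 2.222 minute⁻¹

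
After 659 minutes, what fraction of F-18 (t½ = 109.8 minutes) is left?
N/N₀ = (1/2)^(t/t½) = 0.01561 = 1.56%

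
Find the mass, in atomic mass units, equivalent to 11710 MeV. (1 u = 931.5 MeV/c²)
m = E/c² = 12.57 u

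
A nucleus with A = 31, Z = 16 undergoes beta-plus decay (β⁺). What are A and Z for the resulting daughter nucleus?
Daughter: A = 31, Z = 15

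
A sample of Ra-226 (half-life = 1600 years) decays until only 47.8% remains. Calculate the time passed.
t = t½ × log₂(N₀/N) = 1704 years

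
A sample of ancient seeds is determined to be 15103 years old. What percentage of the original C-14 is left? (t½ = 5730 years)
N/N₀ = (1/2)^(t/t½) = 0.1609 = 16.1%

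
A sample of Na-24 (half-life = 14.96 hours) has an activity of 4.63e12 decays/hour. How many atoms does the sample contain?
N = A/λ = 9.993e13 atoms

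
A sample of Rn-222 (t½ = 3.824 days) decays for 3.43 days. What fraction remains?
N/N₀ = (1/2)^(t/t½) = 0.537 = 53.7%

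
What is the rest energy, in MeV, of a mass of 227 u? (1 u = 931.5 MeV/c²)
E = mc² = 2.115e5 MeV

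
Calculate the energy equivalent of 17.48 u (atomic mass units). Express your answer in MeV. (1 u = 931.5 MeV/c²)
E = mc² = 16280 MeV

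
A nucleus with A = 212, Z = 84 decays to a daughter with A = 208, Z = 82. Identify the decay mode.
ΔA = -4, ΔZ = -2 ⇒ alpha decay (α)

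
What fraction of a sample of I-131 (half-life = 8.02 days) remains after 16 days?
N/N₀ = (1/2)^(t/t½) = 0.2509 = 25.1%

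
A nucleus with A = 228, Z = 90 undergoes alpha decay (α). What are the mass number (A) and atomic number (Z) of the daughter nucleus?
Daughter: A = 224, Z = 88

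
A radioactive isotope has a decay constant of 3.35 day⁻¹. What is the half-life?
t½ = ln(2)/λ = 0.2069 days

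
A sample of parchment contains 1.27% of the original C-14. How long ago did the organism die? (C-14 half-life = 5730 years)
Age = t½ × log₂(1/ratio) = 36090 years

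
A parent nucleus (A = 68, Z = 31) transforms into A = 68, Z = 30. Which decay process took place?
ΔA = 0, ΔZ = -1 ⇒ beta-plus decay (β⁺) or electron capture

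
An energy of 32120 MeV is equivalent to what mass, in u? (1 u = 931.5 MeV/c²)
m = E/c² = 34.48 u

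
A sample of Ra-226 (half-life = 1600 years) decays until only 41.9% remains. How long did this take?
t = t½ × log₂(N₀/N) = 2008 years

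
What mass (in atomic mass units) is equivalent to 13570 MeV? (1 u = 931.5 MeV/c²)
m = E/c² = 14.57 u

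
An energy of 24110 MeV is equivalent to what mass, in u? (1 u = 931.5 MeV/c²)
m = E/c² = 25.88 u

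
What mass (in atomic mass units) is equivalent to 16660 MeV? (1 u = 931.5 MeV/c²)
m = E/c² = 17.89 u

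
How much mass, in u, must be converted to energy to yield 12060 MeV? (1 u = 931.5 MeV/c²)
m = E/c² = 12.95 u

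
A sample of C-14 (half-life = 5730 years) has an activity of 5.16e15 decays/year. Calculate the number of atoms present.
N = A/λ = 4.266e19 atoms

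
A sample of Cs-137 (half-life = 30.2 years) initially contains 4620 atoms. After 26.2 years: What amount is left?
N = N₀(1/2)^(t/t½) = 2532 atoms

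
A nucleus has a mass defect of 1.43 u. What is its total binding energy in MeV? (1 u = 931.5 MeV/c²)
B.E. = Δm × 931.5 = 1332 MeV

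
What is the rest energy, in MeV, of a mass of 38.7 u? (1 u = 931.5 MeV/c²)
E = mc² = 36050 MeV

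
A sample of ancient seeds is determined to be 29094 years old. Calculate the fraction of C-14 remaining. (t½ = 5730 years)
N/N₀ = (1/2)^(t/t½) = 0.02962 = 2.96%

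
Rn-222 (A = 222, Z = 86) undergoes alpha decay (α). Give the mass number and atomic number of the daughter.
Daughter: A = 218, Z = 84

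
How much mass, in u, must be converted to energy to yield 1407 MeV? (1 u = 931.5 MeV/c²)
m = E/c² = 1.51 u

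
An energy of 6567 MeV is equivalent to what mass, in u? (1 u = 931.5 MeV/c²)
m = E/c² = 7.05 u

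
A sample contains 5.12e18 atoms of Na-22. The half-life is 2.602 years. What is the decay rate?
A = λN = 1.364e18 decays/year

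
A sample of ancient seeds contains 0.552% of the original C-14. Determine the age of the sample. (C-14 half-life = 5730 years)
Age = t½ × log₂(1/ratio) = 42980 years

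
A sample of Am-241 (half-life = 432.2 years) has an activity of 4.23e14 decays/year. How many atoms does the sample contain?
N = A/λ = 2.638e17 atoms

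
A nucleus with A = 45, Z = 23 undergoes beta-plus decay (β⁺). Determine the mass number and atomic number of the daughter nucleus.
Daughter: A = 45, Z = 22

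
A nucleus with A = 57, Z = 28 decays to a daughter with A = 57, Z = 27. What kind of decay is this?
ΔA = 0, ΔZ = -1 ⇒ beta-plus decay (β⁺) or electron capture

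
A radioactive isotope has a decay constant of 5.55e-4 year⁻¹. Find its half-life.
t½ = ln(2)/λ = 1249 years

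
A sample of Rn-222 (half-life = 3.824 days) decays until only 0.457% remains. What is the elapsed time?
t = t½ × log₂(N₀/N) = 29.73 days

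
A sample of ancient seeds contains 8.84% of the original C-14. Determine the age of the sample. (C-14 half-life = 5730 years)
Age = t½ × log₂(1/ratio) = 20050 years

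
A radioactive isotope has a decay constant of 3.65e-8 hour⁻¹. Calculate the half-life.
t½ = ln(2)/λ = 1.899e7 hours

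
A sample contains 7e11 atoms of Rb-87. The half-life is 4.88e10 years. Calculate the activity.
A = λN = 9.943 decays/year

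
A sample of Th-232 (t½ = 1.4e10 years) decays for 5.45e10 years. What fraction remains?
N/N₀ = (1/2)^(t/t½) = 0.06732 = 6.73%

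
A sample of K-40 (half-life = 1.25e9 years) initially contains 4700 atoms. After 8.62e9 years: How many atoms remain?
N = N₀(1/2)^(t/t½) = 39.46 atoms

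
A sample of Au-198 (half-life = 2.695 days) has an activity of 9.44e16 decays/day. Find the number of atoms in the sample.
N = A/λ = 3.67e17 atoms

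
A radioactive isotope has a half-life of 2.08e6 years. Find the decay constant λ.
λ = ln(2)/t½ = 3.332e-7 year⁻¹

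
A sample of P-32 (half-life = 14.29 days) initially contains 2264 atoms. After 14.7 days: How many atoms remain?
N = N₀(1/2)^(t/t½) = 1110 atoms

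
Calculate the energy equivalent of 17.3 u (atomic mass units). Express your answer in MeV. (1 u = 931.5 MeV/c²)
E = mc² = 16110 MeV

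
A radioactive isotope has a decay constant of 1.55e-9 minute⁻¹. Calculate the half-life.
t½ = ln(2)/λ = 4.472e8 minutes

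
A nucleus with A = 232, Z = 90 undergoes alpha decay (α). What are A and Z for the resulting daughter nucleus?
Daughter: A = 228, Z = 88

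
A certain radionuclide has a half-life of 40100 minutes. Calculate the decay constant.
λ = ln(2)/t½ = 1.729e-5 minute⁻¹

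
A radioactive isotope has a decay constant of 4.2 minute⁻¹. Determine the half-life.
t½ = ln(2)/λ = 0.165 minutes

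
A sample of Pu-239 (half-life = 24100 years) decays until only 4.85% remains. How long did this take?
t = t½ × log₂(N₀/N) = 1.052e5 years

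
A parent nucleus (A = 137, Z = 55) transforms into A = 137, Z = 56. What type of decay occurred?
ΔA = 0, ΔZ = +1 ⇒ beta-minus decay (β⁻)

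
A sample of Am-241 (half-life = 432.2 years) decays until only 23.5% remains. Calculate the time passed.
t = t½ × log₂(N₀/N) = 903 years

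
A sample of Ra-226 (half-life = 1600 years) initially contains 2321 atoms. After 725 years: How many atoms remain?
N = N₀(1/2)^(t/t½) = 1695 atoms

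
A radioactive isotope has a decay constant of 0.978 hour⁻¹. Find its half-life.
t½ = ln(2)/λ = 0.7087 hours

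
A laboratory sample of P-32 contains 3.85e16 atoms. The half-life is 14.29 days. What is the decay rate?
A = λN = 1.867e15 decays/day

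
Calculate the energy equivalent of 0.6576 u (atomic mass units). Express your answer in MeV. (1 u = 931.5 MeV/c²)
E = mc² = 612.6 MeV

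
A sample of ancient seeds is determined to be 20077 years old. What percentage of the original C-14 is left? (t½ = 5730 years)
N/N₀ = (1/2)^(t/t½) = 0.08815 = 8.82%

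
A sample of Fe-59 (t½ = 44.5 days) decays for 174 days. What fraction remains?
N/N₀ = (1/2)^(t/t½) = 0.06652 = 6.65%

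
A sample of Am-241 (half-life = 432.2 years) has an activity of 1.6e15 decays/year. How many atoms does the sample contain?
N = A/λ = 9.977e17 atoms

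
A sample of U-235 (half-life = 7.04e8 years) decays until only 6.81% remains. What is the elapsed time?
t = t½ × log₂(N₀/N) = 2.729e9 years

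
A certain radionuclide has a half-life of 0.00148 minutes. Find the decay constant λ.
λ = ln(2)/t½ = 468.3 minute⁻¹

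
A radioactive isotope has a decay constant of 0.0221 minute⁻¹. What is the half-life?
t½ = ln(2)/λ = 31.36 minutes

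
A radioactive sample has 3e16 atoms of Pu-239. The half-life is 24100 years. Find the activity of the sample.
A = λN = 8.628e11 decays/year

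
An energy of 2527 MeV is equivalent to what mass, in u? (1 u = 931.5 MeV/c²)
m = E/c² = 2.713 u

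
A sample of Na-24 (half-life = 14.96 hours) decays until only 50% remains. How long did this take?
t = t½ × log₂(N₀/N) = 14.96 hours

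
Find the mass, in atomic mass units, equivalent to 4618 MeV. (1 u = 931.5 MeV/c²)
m = E/c² = 4.958 u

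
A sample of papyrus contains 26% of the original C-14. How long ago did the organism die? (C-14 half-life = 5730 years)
Age = t½ × log₂(1/ratio) = 11140 years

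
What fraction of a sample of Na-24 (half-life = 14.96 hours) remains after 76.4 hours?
N/N₀ = (1/2)^(t/t½) = 0.02902 = 2.9%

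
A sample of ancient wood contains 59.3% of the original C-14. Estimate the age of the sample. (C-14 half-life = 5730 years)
Age = t½ × log₂(1/ratio) = 4320 years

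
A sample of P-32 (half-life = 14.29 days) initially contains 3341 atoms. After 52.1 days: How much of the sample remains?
N = N₀(1/2)^(t/t½) = 266.9 atoms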